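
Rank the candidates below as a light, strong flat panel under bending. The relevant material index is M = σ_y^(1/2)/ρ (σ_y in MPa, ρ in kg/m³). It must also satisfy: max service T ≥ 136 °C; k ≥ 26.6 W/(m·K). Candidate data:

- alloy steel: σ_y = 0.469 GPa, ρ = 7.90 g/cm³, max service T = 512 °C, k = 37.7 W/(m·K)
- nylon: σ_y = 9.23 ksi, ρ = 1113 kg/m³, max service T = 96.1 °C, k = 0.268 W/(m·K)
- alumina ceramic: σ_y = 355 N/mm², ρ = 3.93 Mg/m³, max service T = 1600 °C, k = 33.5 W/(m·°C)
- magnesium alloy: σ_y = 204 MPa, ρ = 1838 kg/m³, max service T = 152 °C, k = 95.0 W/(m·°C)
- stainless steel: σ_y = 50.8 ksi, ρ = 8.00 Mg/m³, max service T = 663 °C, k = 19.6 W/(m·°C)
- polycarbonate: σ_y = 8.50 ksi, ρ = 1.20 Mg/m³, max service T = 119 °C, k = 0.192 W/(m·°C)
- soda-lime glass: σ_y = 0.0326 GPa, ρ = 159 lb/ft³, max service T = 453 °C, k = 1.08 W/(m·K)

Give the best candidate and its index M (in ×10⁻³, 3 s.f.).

magnesium alloy, M = 7.77×10⁻³

Screen on constraints: max service T ≥ 136 °C; k ≥ 26.6 W/(m·K). Survivors: alloy steel, alumina ceramic, magnesium alloy.
Convert each candidate to consistent units, then evaluate M:
  alloy steel: σ_y = 469.0 MPa, ρ = 7900 kg/m³
  alumina ceramic: σ_y = 355.0 MPa, ρ = 3930 kg/m³
  magnesium alloy: σ_y = 204.0 MPa, ρ = 1838 kg/m³
  magnesium alloy: M = 7.77×10⁻³
  alumina ceramic: M = 4.79×10⁻³
  alloy steel: M = 2.74×10⁻³
The maximum is for magnesium alloy.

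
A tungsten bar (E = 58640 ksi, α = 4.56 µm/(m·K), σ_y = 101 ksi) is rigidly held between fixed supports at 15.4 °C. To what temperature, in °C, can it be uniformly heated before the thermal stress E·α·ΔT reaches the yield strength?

393 °C

E = 58640 ksi = 404.3 GPa.
σ_y = 101 ksi = 696.4 MPa.
E·α·ΔT = 696.4 MPa ⇒ ΔT = 696.4 / (404.3×10³ × 4.56×10⁻⁶) = 377.7 K.
T = 15.4 + 377.7 = 393.1 °C.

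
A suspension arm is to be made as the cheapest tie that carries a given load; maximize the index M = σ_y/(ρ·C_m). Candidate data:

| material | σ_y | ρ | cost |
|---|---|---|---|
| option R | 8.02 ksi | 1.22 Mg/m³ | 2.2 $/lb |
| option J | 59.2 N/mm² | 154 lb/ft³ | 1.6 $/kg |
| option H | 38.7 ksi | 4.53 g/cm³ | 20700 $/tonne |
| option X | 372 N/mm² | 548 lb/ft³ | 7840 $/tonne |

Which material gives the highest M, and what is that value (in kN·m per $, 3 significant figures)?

In SI units:
  option R: σ_y = 55.30 MPa, ρ = 1220 kg/m³, cost = 4.850 $/kg
  option J: σ_y = 59.20 MPa, ρ = 2467 kg/m³, cost = 1.600 $/kg
  option H: σ_y = 266.8 MPa, ρ = 4530 kg/m³, cost = 20.70 $/kg
  option X: σ_y = 372.0 MPa, ρ = 8778 kg/m³, cost = 7.840 $/kg
  option J: M = 15.0 kN·m per $
  option R: M = 9.35 kN·m per $
  option X: M = 5.41 kN·m per $
  option H: M = 2.85 kN·m per $
Highest index: option J.

option J, M = 15.0 kN·m per $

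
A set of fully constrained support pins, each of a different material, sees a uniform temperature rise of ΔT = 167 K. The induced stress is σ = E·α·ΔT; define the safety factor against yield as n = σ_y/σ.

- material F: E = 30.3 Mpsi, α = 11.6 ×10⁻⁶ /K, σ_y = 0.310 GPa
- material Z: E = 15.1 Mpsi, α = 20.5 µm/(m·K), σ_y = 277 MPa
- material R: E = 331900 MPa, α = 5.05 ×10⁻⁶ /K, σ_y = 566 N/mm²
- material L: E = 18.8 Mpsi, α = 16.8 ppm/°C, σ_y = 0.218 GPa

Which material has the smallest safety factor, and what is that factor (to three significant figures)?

material L, n = 0.599

Converting E to GPa, α to ×10⁻⁶/K, σ_y to MPa, then σ and n for each:
  material F: E = 208.9, α = 11.6, σ_y = 310.0 → σ = 405 MPa, n = 0.766
  material Z: E = 104.1, α = 20.5, σ_y = 277.0 → σ = 356 MPa, n = 0.777
  material R: E = 331.9, α = 5.05, σ_y = 566.0 → σ = 280 MPa, n = 2.02
  material L: E = 129.6, α = 16.8, σ_y = 218.0 → σ = 364 MPa, n = 0.599
Material L has the lowest safety factor, n = 0.599.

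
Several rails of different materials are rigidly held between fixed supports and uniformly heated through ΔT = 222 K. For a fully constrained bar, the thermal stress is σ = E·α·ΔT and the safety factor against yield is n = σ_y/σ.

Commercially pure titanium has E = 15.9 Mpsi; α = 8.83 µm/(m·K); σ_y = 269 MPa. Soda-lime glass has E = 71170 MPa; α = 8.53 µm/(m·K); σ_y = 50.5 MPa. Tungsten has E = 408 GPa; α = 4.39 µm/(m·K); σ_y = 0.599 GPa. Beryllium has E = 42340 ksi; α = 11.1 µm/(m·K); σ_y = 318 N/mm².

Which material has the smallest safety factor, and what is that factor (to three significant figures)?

soda-lime glass, n = 0.375

Per material, after unit conversion:
  commercially pure titanium: E = 109.6, α = 8.83, σ_y = 269.0 → σ = 215 MPa, n = 1.25
  soda-lime glass: E = 71.17, α = 8.53, σ_y = 50.50 → σ = 135 MPa, n = 0.375
  tungsten: E = 408.0, α = 4.39, σ_y = 599.0 → σ = 398 MPa, n = 1.51
  beryllium: E = 291.9, α = 11.1, σ_y = 318.0 → σ = 719 MPa, n = 0.442
Smallest n: soda-lime glass with n = 0.375.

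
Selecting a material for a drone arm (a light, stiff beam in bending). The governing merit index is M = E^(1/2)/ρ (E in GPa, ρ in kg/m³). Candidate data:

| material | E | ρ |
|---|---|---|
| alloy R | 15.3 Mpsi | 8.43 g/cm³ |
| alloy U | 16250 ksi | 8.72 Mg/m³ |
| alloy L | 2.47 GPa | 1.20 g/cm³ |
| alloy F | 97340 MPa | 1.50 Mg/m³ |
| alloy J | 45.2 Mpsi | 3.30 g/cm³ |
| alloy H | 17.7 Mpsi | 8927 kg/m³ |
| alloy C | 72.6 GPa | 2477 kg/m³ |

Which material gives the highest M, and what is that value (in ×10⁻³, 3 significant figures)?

After converting to SI:
  alloy R: E = 105.5 GPa, ρ = 8430 kg/m³
  alloy U: E = 112.0 GPa, ρ = 8720 kg/m³
  alloy L: E = 2.470 GPa, ρ = 1200 kg/m³
  alloy F: E = 97.34 GPa, ρ = 1500 kg/m³
  alloy J: E = 311.6 GPa, ρ = 3300 kg/m³
  alloy H: E = 122.0 GPa, ρ = 8927 kg/m³
  alloy C: E = 72.60 GPa, ρ = 2477 kg/m³
  alloy F: M = 6.58×10⁻³
  alloy J: M = 5.35×10⁻³
  alloy C: M = 3.44×10⁻³
  alloy L: M = 1.31×10⁻³
  alloy H: M = 1.24×10⁻³
  alloy R: M = 1.22×10⁻³
  alloy U: M = 1.21×10⁻³
Alloy F ranks first.

alloy F, M = 6.58×10⁻³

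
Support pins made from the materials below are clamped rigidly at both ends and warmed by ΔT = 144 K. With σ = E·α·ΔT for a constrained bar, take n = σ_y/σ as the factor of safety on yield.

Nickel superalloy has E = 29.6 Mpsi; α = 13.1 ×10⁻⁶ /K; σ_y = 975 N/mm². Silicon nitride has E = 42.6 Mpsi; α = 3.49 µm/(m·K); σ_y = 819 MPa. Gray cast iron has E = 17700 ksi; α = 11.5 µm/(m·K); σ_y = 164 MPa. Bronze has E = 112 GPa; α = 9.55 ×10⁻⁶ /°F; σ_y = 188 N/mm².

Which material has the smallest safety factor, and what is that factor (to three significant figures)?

In consistent units (E in GPa, α in ×10⁻⁶/K, σ_y in MPa):
  nickel superalloy: E = 204.1, α = 13.1, σ_y = 975.0 → σ = 385 MPa, n = 2.53
  silicon nitride: E = 293.7, α = 3.49, σ_y = 819.0 → σ = 148 MPa, n = 5.55
  gray cast iron: E = 122.0, α = 11.5, σ_y = 164.0 → σ = 202 MPa, n = 0.812
  bronze: E = 112.0, α = 17.2, σ_y = 188.0 → σ = 277 MPa, n = 0.678
Smallest n: bronze with n = 0.678.

bronze, n = 0.678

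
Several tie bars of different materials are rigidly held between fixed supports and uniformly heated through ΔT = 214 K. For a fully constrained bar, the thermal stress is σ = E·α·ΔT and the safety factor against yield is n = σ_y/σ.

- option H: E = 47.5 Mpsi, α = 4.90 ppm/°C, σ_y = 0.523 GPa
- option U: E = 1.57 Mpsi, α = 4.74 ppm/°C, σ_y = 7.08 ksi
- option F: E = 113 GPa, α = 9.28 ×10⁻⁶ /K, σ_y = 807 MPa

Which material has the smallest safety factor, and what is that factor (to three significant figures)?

Converting E to GPa, α to ×10⁻⁶/K, σ_y to MPa, then σ and n for each:
  option H: E = 327.5, α = 4.90, σ_y = 523.0 → σ = 343 MPa, n = 1.52
  option U: E = 10.82, α = 4.74, σ_y = 48.81 → σ = 11.0 MPa, n = 4.45
  option F: E = 113.0, α = 9.28, σ_y = 807.0 → σ = 224 MPa, n = 3.60
Smallest n: option H with n = 1.52.

option H, n = 1.52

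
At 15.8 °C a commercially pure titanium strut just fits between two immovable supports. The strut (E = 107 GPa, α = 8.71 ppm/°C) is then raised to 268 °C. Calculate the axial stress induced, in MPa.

235 MPa

ΔT = 252.2 K. Constrained thermal stress σ = E·α·ΔT = 107.0×10³ MPa × 8.71×10⁻⁶ × 252.2 = 235 MPa (compressive).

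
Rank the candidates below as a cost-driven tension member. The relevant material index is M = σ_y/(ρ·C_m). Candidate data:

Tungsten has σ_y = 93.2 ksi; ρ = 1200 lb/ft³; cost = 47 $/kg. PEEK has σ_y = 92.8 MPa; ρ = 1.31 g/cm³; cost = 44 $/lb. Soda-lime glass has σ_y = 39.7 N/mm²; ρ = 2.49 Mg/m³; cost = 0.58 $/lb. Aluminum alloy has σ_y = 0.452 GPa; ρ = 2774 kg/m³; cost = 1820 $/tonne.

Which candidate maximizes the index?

Convert each candidate to consistent units, then evaluate M:
  tungsten: σ_y = 642.6 MPa, ρ = 19220 kg/m³, cost = 47.00 $/kg
  PEEK: σ_y = 92.80 MPa, ρ = 1310 kg/m³, cost = 97.00 $/kg
  soda-lime glass: σ_y = 39.70 MPa, ρ = 2490 kg/m³, cost = 1.279 $/kg
  aluminum alloy: σ_y = 452.0 MPa, ρ = 2774 kg/m³, cost = 1.820 $/kg
  aluminum alloy: M = 89.5 kN·m per $
  soda-lime glass: M = 12.5 kN·m per $
  PEEK: M = 0.730 kN·m per $
  tungsten: M = 0.711 kN·m per $
Aluminum alloy ranks first.

aluminum alloy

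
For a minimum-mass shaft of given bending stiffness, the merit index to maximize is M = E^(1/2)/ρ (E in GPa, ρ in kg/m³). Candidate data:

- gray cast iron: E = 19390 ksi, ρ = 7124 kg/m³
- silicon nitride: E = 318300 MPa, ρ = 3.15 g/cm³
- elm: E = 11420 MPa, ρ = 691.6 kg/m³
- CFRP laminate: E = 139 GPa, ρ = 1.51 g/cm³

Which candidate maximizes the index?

CFRP laminate

Convert each candidate to consistent units, then evaluate M:
  gray cast iron: E = 133.7 GPa, ρ = 7124 kg/m³
  silicon nitride: E = 318.3 GPa, ρ = 3150 kg/m³
  elm: E = 11.42 GPa, ρ = 691.6 kg/m³
  CFRP laminate: E = 139.0 GPa, ρ = 1510 kg/m³
  CFRP laminate: M = 7.81×10⁻³
  silicon nitride: M = 5.66×10⁻³
  elm: M = 4.89×10⁻³
  gray cast iron: M = 1.62×10⁻³
The maximum is for CFRP laminate.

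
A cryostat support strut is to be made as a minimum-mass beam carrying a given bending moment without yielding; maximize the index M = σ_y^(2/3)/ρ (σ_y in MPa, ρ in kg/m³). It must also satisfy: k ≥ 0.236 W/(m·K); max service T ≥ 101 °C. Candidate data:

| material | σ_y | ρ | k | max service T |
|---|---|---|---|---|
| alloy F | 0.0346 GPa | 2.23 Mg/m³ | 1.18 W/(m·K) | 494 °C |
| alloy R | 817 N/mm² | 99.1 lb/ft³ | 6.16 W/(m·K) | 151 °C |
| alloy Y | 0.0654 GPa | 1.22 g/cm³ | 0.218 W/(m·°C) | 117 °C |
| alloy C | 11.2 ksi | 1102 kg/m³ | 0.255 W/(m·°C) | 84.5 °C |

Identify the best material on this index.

Screen on constraints: k ≥ 0.236 W/(m·K); max service T ≥ 101 °C. Survivors: alloy F, alloy R.
Convert each candidate to consistent units, then evaluate M:
  alloy F: σ_y = 34.60 MPa, ρ = 2230 kg/m³
  alloy R: σ_y = 817.0 MPa, ρ = 1587 kg/m³
  alloy R: M = 55.1×10⁻³
  alloy F: M = 4.76×10⁻³
Alloy R has the largest M.

alloy R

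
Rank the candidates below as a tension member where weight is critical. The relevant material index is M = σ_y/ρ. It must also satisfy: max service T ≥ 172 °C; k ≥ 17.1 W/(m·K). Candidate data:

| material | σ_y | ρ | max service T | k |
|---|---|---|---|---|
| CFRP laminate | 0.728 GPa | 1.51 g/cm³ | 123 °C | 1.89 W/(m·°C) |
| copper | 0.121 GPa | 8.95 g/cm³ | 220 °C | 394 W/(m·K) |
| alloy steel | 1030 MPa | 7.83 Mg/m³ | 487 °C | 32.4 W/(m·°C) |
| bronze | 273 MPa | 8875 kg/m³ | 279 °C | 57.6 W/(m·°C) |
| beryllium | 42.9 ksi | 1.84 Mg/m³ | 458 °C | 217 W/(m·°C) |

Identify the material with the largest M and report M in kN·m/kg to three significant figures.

beryllium, M = 161 kN·m/kg

Screen on constraints: max service T ≥ 172 °C; k ≥ 17.1 W/(m·K). Survivors: copper, alloy steel, bronze, beryllium.
Convert each candidate to consistent units, then evaluate M:
  copper: σ_y = 121.0 MPa, ρ = 8950 kg/m³
  alloy steel: σ_y = 1030 MPa, ρ = 7830 kg/m³
  bronze: σ_y = 273.0 MPa, ρ = 8875 kg/m³
  beryllium: σ_y = 295.8 MPa, ρ = 1840 kg/m³
  beryllium: M = 161 kN·m/kg
  alloy steel: M = 132 kN·m/kg
  bronze: M = 30.8 kN·m/kg
  copper: M = 13.5 kN·m/kg
Beryllium has the largest M.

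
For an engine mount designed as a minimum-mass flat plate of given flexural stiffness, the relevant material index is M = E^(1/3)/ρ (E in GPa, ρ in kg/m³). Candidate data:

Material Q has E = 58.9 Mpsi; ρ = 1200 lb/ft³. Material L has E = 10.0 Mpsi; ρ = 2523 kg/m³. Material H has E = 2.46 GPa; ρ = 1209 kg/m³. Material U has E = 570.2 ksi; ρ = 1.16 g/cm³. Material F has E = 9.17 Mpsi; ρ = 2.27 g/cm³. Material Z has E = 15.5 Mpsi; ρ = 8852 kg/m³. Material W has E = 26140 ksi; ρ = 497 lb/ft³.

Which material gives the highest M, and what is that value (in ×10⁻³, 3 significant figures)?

material F, M = 1.75×10⁻³

Normalizing units and computing the index:
  material Q: E = 406.1 GPa, ρ = 19220 kg/m³
  material L: E = 68.95 GPa, ρ = 2523 kg/m³
  material H: E = 2.460 GPa, ρ = 1209 kg/m³
  material U: E = 3.931 GPa, ρ = 1160 kg/m³
  material F: E = 63.22 GPa, ρ = 2270 kg/m³
  material Z: E = 106.9 GPa, ρ = 8852 kg/m³
  material W: E = 180.2 GPa, ρ = 7961 kg/m³
  material F: M = 1.75×10⁻³
  material L: M = 1.63×10⁻³
  material U: M = 1.36×10⁻³
  material H: M = 1.12×10⁻³
  material W: M = 0.710×10⁻³
  material Z: M = 0.536×10⁻³
  material Q: M = 0.385×10⁻³
Material F ranks first.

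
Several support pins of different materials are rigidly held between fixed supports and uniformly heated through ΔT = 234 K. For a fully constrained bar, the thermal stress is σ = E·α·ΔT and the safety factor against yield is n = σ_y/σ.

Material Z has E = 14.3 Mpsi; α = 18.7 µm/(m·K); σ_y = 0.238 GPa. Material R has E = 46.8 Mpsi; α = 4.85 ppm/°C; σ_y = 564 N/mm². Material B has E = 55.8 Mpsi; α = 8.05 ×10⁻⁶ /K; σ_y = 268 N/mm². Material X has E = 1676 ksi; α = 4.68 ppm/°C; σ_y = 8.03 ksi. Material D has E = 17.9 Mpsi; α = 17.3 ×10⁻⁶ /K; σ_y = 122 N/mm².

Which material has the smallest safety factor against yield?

material D

In consistent units (E in GPa, α in ×10⁻⁶/K, σ_y in MPa):
  material Z: E = 98.60, α = 18.7, σ_y = 238.0 → σ = 431 MPa, n = 0.552
  material R: E = 322.7, α = 4.85, σ_y = 564.0 → σ = 366 MPa, n = 1.54
  material B: E = 384.7, α = 8.05, σ_y = 268.0 → σ = 725 MPa, n = 0.370
  material X: E = 11.56, α = 4.68, σ_y = 55.36 → σ = 12.7 MPa, n = 4.38
  material D: E = 123.4, α = 17.3, σ_y = 122.0 → σ = 500 MPa, n = 0.244
The minimum is material D at n = 0.244.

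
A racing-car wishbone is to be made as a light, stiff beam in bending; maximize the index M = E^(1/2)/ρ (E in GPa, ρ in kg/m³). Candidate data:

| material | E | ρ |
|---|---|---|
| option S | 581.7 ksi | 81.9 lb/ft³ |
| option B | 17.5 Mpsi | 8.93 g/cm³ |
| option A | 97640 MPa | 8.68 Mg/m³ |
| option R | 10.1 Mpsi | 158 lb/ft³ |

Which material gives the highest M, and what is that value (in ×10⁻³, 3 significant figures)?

option R, M = 3.30×10⁻³

Putting every candidate on a common basis:
  option S: E = 4.011 GPa, ρ = 1312 kg/m³
  option B: E = 120.7 GPa, ρ = 8930 kg/m³
  option A: E = 97.64 GPa, ρ = 8680 kg/m³
  option R: E = 69.64 GPa, ρ = 2531 kg/m³
  option R: M = 3.30×10⁻³
  option S: M = 1.53×10⁻³
  option B: M = 1.23×10⁻³
  option A: M = 1.14×10⁻³
Option R has the largest M.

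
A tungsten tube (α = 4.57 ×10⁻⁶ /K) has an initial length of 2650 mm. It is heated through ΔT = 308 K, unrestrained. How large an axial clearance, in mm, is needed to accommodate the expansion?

ΔL = α·L₀·ΔT = 4.57×10⁻⁶ × 2650 mm × 308.0 K = 3.73 mm.

3.73 mm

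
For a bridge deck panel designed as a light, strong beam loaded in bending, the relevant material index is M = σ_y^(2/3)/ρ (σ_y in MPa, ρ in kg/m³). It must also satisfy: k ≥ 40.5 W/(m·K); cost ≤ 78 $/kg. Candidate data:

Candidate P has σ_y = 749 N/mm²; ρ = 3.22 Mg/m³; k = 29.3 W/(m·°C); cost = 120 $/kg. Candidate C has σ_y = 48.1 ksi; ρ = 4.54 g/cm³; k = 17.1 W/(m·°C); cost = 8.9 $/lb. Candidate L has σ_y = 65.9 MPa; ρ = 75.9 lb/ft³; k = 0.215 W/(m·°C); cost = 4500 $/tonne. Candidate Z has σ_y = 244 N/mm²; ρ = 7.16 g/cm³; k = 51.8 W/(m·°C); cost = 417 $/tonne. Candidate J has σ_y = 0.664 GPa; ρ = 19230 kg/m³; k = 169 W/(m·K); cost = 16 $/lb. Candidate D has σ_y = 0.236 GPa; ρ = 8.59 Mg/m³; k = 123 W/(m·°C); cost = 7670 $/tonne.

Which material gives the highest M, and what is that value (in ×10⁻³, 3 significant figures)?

Screen on constraints: k ≥ 40.5 W/(m·K); cost ≤ 78 $/kg. Survivors: candidate Z, candidate J, candidate D.
After converting to SI:
  candidate Z: σ_y = 244.0 MPa, ρ = 7160 kg/m³
  candidate J: σ_y = 664.0 MPa, ρ = 19230 kg/m³
  candidate D: σ_y = 236.0 MPa, ρ = 8590 kg/m³
  candidate Z: M = 5.45×10⁻³
  candidate D: M = 4.45×10⁻³
  candidate J: M = 3.96×10⁻³
Candidate Z has the largest M.

candidate Z, M = 5.45×10⁻³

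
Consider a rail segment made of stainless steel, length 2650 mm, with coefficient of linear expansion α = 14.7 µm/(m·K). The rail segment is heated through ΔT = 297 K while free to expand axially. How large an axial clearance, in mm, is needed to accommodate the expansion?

11.6 mm

ΔL = α·L₀·ΔT = 14.7×10⁻⁶ × 2650 mm × 297.0 K = 11.6 mm.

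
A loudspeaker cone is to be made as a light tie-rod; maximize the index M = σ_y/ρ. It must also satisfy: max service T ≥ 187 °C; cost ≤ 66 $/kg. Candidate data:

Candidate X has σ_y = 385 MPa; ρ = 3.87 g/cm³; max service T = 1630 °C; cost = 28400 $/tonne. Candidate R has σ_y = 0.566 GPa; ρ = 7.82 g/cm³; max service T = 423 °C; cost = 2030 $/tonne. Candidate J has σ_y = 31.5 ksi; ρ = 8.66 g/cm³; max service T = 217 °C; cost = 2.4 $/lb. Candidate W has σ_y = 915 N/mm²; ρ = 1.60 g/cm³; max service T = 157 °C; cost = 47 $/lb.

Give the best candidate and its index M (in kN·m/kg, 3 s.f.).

candidate X, M = 99.5 kN·m/kg

Screen on constraints: max service T ≥ 187 °C; cost ≤ 66 $/kg. Survivors: candidate X, candidate R, candidate J.
Convert each candidate to consistent units, then evaluate M:
  candidate X: σ_y = 385.0 MPa, ρ = 3870 kg/m³
  candidate R: σ_y = 566.0 MPa, ρ = 7820 kg/m³
  candidate J: σ_y = 217.2 MPa, ρ = 8660 kg/m³
  candidate X: M = 99.5 kN·m/kg
  candidate R: M = 72.4 kN·m/kg
  candidate J: M = 25.1 kN·m/kg
The maximum is for candidate X.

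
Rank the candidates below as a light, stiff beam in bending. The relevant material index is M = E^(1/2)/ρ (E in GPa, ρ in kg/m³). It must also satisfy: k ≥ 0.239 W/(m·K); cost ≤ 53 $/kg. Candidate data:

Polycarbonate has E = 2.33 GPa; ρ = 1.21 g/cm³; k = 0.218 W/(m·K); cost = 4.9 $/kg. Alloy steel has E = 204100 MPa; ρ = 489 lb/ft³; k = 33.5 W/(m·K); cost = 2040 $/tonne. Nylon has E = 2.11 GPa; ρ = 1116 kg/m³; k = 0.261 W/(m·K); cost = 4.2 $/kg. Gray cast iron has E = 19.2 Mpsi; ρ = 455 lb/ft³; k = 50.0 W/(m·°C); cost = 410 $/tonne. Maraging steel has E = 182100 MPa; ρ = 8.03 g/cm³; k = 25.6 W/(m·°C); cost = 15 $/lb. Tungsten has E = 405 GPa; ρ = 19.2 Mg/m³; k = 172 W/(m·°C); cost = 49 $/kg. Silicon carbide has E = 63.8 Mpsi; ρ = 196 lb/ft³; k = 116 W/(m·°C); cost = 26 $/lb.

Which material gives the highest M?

Screen on constraints: k ≥ 0.239 W/(m·K); cost ≤ 53 $/kg. Survivors: alloy steel, nylon, gray cast iron, maraging steel, tungsten.
Convert each candidate to consistent units, then evaluate M:
  alloy steel: E = 204.1 GPa, ρ = 7833 kg/m³
  nylon: E = 2.110 GPa, ρ = 1116 kg/m³
  gray cast iron: E = 132.4 GPa, ρ = 7288 kg/m³
  maraging steel: E = 182.1 GPa, ρ = 8030 kg/m³
  tungsten: E = 405.0 GPa, ρ = 19200 kg/m³
  alloy steel: M = 1.82×10⁻³
  maraging steel: M = 1.68×10⁻³
  gray cast iron: M = 1.58×10⁻³
  nylon: M = 1.30×10⁻³
  tungsten: M = 1.05×10⁻³
The maximum is for alloy steel.

alloy steel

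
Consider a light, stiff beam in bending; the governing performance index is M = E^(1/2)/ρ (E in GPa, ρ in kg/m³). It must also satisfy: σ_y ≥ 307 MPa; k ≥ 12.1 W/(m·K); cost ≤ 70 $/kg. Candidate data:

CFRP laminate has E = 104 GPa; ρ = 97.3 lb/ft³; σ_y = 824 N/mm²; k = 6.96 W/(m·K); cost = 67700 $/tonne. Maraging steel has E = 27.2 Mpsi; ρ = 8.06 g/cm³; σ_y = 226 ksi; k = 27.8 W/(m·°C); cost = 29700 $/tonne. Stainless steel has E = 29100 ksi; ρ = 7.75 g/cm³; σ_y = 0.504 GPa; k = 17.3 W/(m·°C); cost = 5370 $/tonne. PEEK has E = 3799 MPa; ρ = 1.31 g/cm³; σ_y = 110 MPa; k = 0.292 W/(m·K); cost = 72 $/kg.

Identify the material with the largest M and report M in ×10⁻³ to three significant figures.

Screen on constraints: σ_y ≥ 307 MPa; k ≥ 12.1 W/(m·K); cost ≤ 70 $/kg. Survivors: maraging steel, stainless steel.
Normalizing units and computing the index:
  maraging steel: E = 187.5 GPa, ρ = 8060 kg/m³
  stainless steel: E = 200.6 GPa, ρ = 7750 kg/m³
  stainless steel: M = 1.83×10⁻³
  maraging steel: M = 1.70×10⁻³
Highest index: stainless steel.

stainless steel, M = 1.83×10⁻³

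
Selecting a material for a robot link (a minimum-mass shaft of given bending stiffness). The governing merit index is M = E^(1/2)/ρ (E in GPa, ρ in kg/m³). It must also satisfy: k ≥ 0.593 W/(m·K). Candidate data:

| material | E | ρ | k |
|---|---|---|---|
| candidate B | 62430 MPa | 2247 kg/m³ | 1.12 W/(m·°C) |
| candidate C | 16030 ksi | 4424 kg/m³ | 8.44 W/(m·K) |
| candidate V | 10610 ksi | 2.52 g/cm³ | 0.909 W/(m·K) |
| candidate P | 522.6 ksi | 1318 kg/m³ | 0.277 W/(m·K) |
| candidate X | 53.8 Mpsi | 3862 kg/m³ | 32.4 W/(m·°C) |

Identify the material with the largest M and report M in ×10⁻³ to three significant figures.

Screen on constraints: k ≥ 0.593 W/(m·K). Survivors: candidate B, candidate C, candidate V, candidate X.
After converting to SI:
  candidate B: E = 62.43 GPa, ρ = 2247 kg/m³
  candidate C: E = 110.5 GPa, ρ = 4424 kg/m³
  candidate V: E = 73.15 GPa, ρ = 2520 kg/m³
  candidate X: E = 370.9 GPa, ρ = 3862 kg/m³
  candidate X: M = 4.99×10⁻³
  candidate B: M = 3.52×10⁻³
  candidate V: M = 3.39×10⁻³
  candidate C: M = 2.38×10⁻³
The maximum is for candidate X.

candidate X, M = 4.99×10⁻³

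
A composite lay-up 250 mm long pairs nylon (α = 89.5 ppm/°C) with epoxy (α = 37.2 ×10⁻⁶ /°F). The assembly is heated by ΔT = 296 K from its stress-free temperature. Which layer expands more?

epoxy: α = 37.2×10⁻⁶/°F × 9/5 = 67.0×10⁻⁶/K.
α(nylon) = 89.5×10⁻⁶/K vs α(epoxy) = 67.0×10⁻⁶/K.
Higher α expands more for the same ΔT: nylon.

nylon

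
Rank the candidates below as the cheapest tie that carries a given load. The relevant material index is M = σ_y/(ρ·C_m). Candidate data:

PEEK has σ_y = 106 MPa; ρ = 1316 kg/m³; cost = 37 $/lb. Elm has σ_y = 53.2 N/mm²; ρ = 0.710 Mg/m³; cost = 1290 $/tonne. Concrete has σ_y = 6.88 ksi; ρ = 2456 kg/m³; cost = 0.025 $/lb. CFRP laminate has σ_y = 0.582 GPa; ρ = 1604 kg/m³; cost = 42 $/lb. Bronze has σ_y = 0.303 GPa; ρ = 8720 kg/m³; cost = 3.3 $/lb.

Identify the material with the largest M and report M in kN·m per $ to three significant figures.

In SI units:
  PEEK: σ_y = 106.0 MPa, ρ = 1316 kg/m³, cost = 81.57 $/kg
  elm: σ_y = 53.20 MPa, ρ = 710.0 kg/m³, cost = 1.290 $/kg
  concrete: σ_y = 47.44 MPa, ρ = 2456 kg/m³, cost = 0.05511 $/kg
  CFRP laminate: σ_y = 582.0 MPa, ρ = 1604 kg/m³, cost = 92.59 $/kg
  bronze: σ_y = 303.0 MPa, ρ = 8720 kg/m³, cost = 7.275 $/kg
  concrete: M = 350 kN·m per $
  elm: M = 58.1 kN·m per $
  bronze: M = 4.78 kN·m per $
  CFRP laminate: M = 3.92 kN·m per $
  PEEK: M = 0.987 kN·m per $
Concrete ranks first.

concrete, M = 350 kN·m per $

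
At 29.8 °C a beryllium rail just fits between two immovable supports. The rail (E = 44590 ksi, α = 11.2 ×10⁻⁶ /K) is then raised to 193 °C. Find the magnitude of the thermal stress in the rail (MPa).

E = 44590 ksi = 307.4 GPa.
ΔT = 163.2 K. Constrained thermal stress σ = E·α·ΔT = 307.4×10³ MPa × 11.2×10⁻⁶ × 163.2 = 562 MPa (compressive).

562 MPa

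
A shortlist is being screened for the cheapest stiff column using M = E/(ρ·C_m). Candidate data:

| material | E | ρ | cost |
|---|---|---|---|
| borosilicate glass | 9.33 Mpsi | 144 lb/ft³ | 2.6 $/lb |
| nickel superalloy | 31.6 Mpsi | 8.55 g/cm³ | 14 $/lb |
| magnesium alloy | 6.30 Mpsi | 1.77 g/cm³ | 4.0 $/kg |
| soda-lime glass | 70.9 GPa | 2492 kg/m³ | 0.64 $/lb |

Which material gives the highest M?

soda-lime glass

In SI units:
  borosilicate glass: E = 64.33 GPa, ρ = 2307 kg/m³, cost = 5.732 $/kg
  nickel superalloy: E = 217.9 GPa, ρ = 8550 kg/m³, cost = 30.86 $/kg
  magnesium alloy: E = 43.44 GPa, ρ = 1770 kg/m³, cost = 4.000 $/kg
  soda-lime glass: E = 70.90 GPa, ρ = 2492 kg/m³, cost = 1.411 $/kg
  soda-lime glass: M = 20.2 MN·m per $
  magnesium alloy: M = 6.14 MN·m per $
  borosilicate glass: M = 4.87 MN·m per $
  nickel superalloy: M = 0.826 MN·m per $
Soda-lime glass has the largest M.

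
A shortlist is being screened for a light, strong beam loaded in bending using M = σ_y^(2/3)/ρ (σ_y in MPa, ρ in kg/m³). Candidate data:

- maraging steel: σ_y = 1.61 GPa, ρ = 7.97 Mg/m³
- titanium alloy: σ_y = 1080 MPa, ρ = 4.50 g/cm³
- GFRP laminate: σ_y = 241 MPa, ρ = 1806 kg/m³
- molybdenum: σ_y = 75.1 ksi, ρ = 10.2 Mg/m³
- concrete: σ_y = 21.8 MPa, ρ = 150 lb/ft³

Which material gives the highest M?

titanium alloy

After converting to SI:
  maraging steel: σ_y = 1610 MPa, ρ = 7970 kg/m³
  titanium alloy: σ_y = 1080 MPa, ρ = 4500 kg/m³
  GFRP laminate: σ_y = 241.0 MPa, ρ = 1806 kg/m³
  molybdenum: σ_y = 517.8 MPa, ρ = 10200 kg/m³
  concrete: σ_y = 21.80 MPa, ρ = 2403 kg/m³
  titanium alloy: M = 23.4×10⁻³
  GFRP laminate: M = 21.4×10⁻³
  maraging steel: M = 17.2×10⁻³
  molybdenum: M = 6.32×10⁻³
  concrete: M = 3.25×10⁻³
Highest index: titanium alloy.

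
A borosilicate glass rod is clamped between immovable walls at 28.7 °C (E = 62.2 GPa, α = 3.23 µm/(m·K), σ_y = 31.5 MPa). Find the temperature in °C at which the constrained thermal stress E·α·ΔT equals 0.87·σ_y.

E·α·ΔT = 27.41 MPa ⇒ ΔT = 27.41 / (62.20×10³ × 3.23×10⁻⁶) = 136.4 K.
T = 28.7 + 136.4 = 165.1 °C.

165 °C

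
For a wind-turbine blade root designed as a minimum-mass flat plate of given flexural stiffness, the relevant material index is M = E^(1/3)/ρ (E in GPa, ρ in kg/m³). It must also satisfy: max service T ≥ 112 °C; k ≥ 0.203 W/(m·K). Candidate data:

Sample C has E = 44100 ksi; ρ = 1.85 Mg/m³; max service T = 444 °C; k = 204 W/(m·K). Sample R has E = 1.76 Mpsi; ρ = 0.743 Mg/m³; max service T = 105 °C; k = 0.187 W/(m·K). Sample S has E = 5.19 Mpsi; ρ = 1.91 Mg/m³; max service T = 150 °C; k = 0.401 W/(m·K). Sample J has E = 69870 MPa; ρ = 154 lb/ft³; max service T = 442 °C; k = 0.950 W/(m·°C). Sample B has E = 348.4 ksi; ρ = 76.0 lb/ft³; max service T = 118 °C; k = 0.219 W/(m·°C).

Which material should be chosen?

sample C

Screen on constraints: max service T ≥ 112 °C; k ≥ 0.203 W/(m·K). Survivors: sample C, sample S, sample J, sample B.
Convert each candidate to consistent units, then evaluate M:
  sample C: E = 304.1 GPa, ρ = 1850 kg/m³
  sample S: E = 35.78 GPa, ρ = 1910 kg/m³
  sample J: E = 69.87 GPa, ρ = 2467 kg/m³
  sample B: E = 2.402 GPa, ρ = 1217 kg/m³
  sample C: M = 3.63×10⁻³
  sample S: M = 1.73×10⁻³
  sample J: M = 1.67×10⁻³
  sample B: M = 1.10×10⁻³
Highest index: sample C.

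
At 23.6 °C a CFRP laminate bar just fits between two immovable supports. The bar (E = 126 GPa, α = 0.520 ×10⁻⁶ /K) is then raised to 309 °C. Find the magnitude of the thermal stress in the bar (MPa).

18.7 MPa

ΔT = 285.4 K. Constrained thermal stress σ = E·α·ΔT = 126.0×10³ MPa × 0.520×10⁻⁶ × 285.4 = 18.7 MPa (compressive).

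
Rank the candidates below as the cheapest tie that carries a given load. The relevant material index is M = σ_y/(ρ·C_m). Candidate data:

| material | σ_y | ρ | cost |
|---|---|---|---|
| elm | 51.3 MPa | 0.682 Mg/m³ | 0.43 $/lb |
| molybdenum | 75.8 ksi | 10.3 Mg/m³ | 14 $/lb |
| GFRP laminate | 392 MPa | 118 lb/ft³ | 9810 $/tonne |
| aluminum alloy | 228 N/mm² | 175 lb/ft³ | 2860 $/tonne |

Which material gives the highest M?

elm

Normalizing units and computing the index:
  elm: σ_y = 51.30 MPa, ρ = 682.0 kg/m³, cost = 0.9480 $/kg
  molybdenum: σ_y = 522.6 MPa, ρ = 10300 kg/m³, cost = 30.86 $/kg
  GFRP laminate: σ_y = 392.0 MPa, ρ = 1890 kg/m³, cost = 9.810 $/kg
  aluminum alloy: σ_y = 228.0 MPa, ρ = 2803 kg/m³, cost = 2.860 $/kg
  elm: M = 79.3 kN·m per $
  aluminum alloy: M = 28.4 kN·m per $
  GFRP laminate: M = 21.1 kN·m per $
  molybdenum: M = 1.64 kN·m per $
Elm ranks first.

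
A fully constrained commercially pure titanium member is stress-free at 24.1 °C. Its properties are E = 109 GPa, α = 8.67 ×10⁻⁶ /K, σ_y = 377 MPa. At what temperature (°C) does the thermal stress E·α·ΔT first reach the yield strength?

E·α·ΔT = 377.0 MPa ⇒ ΔT = 377.0 / (109.0×10³ × 8.67×10⁻⁶) = 398.9 K.
T = 24.1 + 398.9 = 423.0 °C.

423 °C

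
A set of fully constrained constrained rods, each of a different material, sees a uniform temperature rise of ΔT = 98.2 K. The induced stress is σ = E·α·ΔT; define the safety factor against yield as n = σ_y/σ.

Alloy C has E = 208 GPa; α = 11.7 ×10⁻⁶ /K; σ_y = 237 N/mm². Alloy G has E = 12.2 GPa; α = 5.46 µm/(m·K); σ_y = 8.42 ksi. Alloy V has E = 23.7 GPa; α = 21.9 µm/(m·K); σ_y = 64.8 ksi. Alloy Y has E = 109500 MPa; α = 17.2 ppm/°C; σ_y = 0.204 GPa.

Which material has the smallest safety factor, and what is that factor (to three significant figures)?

alloy C, n = 0.992

Converting E to GPa, α to ×10⁻⁶/K, σ_y to MPa, then σ and n for each:
  alloy C: E = 208.0, α = 11.7, σ_y = 237.0 → σ = 239 MPa, n = 0.992
  alloy G: E = 12.20, α = 5.46, σ_y = 58.05 → σ = 6.54 MPa, n = 8.87
  alloy V: E = 23.70, α = 21.9, σ_y = 446.8 → σ = 51.0 MPa, n = 8.77
  alloy Y: E = 109.5, α = 17.2, σ_y = 204.0 → σ = 185 MPa, n = 1.10
Alloy C has the lowest safety factor, n = 0.992.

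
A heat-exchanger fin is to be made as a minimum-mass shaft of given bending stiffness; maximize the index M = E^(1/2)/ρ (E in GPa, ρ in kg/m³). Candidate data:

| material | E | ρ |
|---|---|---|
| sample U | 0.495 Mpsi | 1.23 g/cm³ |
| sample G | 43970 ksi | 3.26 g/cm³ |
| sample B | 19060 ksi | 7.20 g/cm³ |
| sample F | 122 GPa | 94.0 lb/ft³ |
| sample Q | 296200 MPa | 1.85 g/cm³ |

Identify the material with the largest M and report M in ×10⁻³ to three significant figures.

sample Q, M = 9.30×10⁻³

After converting to SI:
  sample U: E = 3.413 GPa, ρ = 1230 kg/m³
  sample G: E = 303.2 GPa, ρ = 3260 kg/m³
  sample B: E = 131.4 GPa, ρ = 7200 kg/m³
  sample F: E = 122.0 GPa, ρ = 1506 kg/m³
  sample Q: E = 296.2 GPa, ρ = 1850 kg/m³
  sample Q: M = 9.30×10⁻³
  sample F: M = 7.34×10⁻³
  sample G: M = 5.34×10⁻³
  sample B: M = 1.59×10⁻³
  sample U: M = 1.50×10⁻³
Sample Q has the largest M.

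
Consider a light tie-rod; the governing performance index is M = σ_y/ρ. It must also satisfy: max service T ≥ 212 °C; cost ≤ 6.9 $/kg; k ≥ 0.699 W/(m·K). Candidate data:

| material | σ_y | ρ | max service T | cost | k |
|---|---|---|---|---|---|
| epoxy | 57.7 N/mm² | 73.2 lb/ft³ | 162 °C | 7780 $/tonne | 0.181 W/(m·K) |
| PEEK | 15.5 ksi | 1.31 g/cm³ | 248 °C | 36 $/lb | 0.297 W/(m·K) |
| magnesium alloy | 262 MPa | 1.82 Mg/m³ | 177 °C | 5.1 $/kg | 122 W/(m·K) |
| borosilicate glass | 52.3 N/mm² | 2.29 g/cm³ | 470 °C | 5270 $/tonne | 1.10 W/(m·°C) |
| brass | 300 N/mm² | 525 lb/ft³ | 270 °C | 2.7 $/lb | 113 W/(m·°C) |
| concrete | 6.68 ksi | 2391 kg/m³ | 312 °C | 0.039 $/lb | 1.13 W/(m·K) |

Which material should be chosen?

brass

Screen on constraints: max service T ≥ 212 °C; cost ≤ 6.9 $/kg; k ≥ 0.699 W/(m·K). Survivors: borosilicate glass, brass, concrete.
Normalizing units and computing the index:
  borosilicate glass: σ_y = 52.30 MPa, ρ = 2290 kg/m³
  brass: σ_y = 300.0 MPa, ρ = 8410 kg/m³
  concrete: σ_y = 46.06 MPa, ρ = 2391 kg/m³
  brass: M = 35.7 kN·m/kg
  borosilicate glass: M = 22.8 kN·m/kg
  concrete: M = 19.3 kN·m/kg
The maximum is for brass.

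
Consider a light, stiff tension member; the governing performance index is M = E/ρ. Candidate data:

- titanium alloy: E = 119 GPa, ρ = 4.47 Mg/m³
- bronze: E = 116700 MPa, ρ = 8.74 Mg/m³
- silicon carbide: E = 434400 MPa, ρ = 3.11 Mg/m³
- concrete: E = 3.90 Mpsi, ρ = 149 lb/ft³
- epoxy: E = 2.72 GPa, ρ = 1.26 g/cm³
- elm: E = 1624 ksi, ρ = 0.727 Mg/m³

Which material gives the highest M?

silicon carbide

Normalizing units and computing the index:
  titanium alloy: E = 119.0 GPa, ρ = 4470 kg/m³
  bronze: E = 116.7 GPa, ρ = 8740 kg/m³
  silicon carbide: E = 434.4 GPa, ρ = 3110 kg/m³
  concrete: E = 26.89 GPa, ρ = 2387 kg/m³
  epoxy: E = 2.720 GPa, ρ = 1260 kg/m³
  elm: E = 11.20 GPa, ρ = 727.0 kg/m³
  silicon carbide: M = 140 MN·m/kg
  titanium alloy: M = 26.6 MN·m/kg
  elm: M = 15.4 MN·m/kg
  bronze: M = 13.4 MN·m/kg
  concrete: M = 11.3 MN·m/kg
  epoxy: M = 2.16 MN·m/kg
Silicon carbide ranks first.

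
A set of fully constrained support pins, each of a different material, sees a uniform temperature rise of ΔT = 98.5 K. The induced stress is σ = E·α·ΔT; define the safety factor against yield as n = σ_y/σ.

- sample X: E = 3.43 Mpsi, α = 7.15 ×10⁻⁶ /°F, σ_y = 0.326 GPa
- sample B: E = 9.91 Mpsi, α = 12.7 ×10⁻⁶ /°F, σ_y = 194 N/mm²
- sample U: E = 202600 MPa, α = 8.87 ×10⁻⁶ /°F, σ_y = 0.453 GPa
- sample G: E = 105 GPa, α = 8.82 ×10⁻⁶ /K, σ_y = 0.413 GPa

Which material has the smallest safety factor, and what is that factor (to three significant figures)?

Converting E to GPa, α to ×10⁻⁶/K, σ_y to MPa, then σ and n for each:
  sample X: E = 23.65, α = 12.9, σ_y = 326.0 → σ = 30.0 MPa, n = 10.9
  sample B: E = 68.33, α = 22.9, σ_y = 194.0 → σ = 154 MPa, n = 1.26
  sample U: E = 202.6, α = 16.0, σ_y = 453.0 → σ = 319 MPa, n = 1.42
  sample G: E = 105.0, α = 8.82, σ_y = 413.0 → σ = 91.2 MPa, n = 4.53
Sample B has the lowest safety factor, n = 1.26.

sample B, n = 1.26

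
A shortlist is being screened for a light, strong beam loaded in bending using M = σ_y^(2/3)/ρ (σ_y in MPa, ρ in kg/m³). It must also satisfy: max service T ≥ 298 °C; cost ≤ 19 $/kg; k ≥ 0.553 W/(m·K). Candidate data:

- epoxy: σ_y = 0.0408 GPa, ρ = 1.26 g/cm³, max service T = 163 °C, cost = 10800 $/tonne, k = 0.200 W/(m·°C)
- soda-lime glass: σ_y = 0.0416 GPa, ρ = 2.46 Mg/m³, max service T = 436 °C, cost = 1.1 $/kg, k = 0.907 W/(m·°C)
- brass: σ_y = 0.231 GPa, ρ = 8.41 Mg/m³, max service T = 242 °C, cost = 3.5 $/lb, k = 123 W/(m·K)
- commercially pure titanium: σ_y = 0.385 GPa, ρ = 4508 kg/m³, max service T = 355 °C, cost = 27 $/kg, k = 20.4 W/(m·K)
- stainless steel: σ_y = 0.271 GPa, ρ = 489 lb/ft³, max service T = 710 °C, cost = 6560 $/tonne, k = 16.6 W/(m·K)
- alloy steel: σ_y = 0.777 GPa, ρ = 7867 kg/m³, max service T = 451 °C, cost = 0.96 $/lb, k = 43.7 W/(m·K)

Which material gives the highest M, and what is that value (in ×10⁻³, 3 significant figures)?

Screen on constraints: max service T ≥ 298 °C; cost ≤ 19 $/kg; k ≥ 0.553 W/(m·K). Survivors: soda-lime glass, stainless steel, alloy steel.
After converting to SI:
  soda-lime glass: σ_y = 41.60 MPa, ρ = 2460 kg/m³
  stainless steel: σ_y = 271.0 MPa, ρ = 7833 kg/m³
  alloy steel: σ_y = 777.0 MPa, ρ = 7867 kg/m³
  alloy steel: M = 10.7×10⁻³
  stainless steel: M = 5.35×10⁻³
  soda-lime glass: M = 4.88×10⁻³
Alloy steel has the largest M.

alloy steel, M = 10.7×10⁻³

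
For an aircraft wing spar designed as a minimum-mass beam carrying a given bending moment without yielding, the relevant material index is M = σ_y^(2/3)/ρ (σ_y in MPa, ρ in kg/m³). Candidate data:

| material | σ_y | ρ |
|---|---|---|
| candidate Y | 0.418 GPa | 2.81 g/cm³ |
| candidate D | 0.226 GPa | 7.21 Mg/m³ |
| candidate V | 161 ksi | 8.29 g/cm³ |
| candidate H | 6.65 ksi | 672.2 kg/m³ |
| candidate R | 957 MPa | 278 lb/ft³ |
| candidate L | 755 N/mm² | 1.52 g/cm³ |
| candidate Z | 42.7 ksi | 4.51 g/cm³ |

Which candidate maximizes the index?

In SI units:
  candidate Y: σ_y = 418.0 MPa, ρ = 2810 kg/m³
  candidate D: σ_y = 226.0 MPa, ρ = 7210 kg/m³
  candidate V: σ_y = 1110 MPa, ρ = 8290 kg/m³
  candidate H: σ_y = 45.85 MPa, ρ = 672.2 kg/m³
  candidate R: σ_y = 957.0 MPa, ρ = 4453 kg/m³
  candidate L: σ_y = 755.0 MPa, ρ = 1520 kg/m³
  candidate Z: σ_y = 294.4 MPa, ρ = 4510 kg/m³
  candidate L: M = 54.5×10⁻³
  candidate R: M = 21.8×10⁻³
  candidate Y: M = 19.9×10⁻³
  candidate H: M = 19.1×10⁻³
  candidate V: M = 12.9×10⁻³
  candidate Z: M = 9.81×10⁻³
  candidate D: M = 5.15×10⁻³
Highest index: candidate L.

candidate L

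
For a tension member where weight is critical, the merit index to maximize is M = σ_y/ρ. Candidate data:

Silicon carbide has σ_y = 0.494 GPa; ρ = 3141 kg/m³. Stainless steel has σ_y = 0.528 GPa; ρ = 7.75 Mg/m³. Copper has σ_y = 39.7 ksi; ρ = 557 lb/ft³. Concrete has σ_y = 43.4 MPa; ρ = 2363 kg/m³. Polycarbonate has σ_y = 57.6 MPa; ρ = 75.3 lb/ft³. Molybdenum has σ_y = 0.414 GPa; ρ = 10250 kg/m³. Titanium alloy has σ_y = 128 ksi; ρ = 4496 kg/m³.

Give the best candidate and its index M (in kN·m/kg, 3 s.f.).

titanium alloy, M = 196 kN·m/kg

Convert each candidate to consistent units, then evaluate M:
  silicon carbide: σ_y = 494.0 MPa, ρ = 3141 kg/m³
  stainless steel: σ_y = 528.0 MPa, ρ = 7750 kg/m³
  copper: σ_y = 273.7 MPa, ρ = 8922 kg/m³
  concrete: σ_y = 43.40 MPa, ρ = 2363 kg/m³
  polycarbonate: σ_y = 57.60 MPa, ρ = 1206 kg/m³
  molybdenum: σ_y = 414.0 MPa, ρ = 10250 kg/m³
  titanium alloy: σ_y = 882.5 MPa, ρ = 4496 kg/m³
  titanium alloy: M = 196 kN·m/kg
  silicon carbide: M = 157 kN·m/kg
  stainless steel: M = 68.1 kN·m/kg
  polycarbonate: M = 47.8 kN·m/kg
  molybdenum: M = 40.4 kN·m/kg
  copper: M = 30.7 kN·m/kg
  concrete: M = 18.4 kN·m/kg
Titanium alloy has the largest M.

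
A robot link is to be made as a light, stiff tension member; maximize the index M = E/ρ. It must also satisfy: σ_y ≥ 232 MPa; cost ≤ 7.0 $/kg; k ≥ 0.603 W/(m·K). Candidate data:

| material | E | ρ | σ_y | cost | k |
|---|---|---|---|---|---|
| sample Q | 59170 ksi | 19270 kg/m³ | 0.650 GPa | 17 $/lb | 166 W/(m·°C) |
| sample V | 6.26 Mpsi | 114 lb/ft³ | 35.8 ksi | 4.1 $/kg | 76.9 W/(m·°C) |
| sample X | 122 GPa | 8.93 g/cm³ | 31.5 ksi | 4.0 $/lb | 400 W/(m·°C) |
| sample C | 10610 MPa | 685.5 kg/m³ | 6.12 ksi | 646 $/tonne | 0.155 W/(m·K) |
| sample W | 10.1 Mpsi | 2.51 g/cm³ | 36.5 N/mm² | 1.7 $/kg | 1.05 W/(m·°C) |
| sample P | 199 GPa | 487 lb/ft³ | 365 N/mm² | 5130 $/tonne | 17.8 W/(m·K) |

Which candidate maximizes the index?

sample P

Screen on constraints: σ_y ≥ 232 MPa; cost ≤ 7.0 $/kg; k ≥ 0.603 W/(m·K). Survivors: sample V, sample P.
In SI units:
  sample V: E = 43.16 GPa, ρ = 1826 kg/m³
  sample P: E = 199.0 GPa, ρ = 7801 kg/m³
  sample P: M = 25.5 MN·m/kg
  sample V: M = 23.6 MN·m/kg
Sample P has the largest M.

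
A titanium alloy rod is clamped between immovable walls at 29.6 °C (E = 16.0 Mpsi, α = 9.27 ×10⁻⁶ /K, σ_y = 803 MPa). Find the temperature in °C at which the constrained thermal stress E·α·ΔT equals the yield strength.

815 °C

E = 16.0 Mpsi = 110.3 GPa.
E·α·ΔT = 803.0 MPa ⇒ ΔT = 803.0 / (110.3×10³ × 9.27×10⁻⁶) = 785.2 K.
T = 29.6 + 785.2 = 814.8 °C.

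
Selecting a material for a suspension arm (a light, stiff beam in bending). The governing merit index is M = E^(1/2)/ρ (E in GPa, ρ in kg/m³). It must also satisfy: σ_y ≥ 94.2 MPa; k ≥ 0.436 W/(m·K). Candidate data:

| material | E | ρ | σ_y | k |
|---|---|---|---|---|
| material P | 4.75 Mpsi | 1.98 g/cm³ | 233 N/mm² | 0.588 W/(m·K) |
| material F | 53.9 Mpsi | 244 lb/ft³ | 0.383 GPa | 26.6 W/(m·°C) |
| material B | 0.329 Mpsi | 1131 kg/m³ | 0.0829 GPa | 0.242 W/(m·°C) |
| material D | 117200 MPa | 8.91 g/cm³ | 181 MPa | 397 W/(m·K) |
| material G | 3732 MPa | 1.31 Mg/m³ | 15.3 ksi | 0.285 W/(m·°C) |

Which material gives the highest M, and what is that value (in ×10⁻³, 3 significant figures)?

Screen on constraints: σ_y ≥ 94.2 MPa; k ≥ 0.436 W/(m·K). Survivors: material P, material F, material D.
Convert each candidate to consistent units, then evaluate M:
  material P: E = 32.75 GPa, ρ = 1980 kg/m³
  material F: E = 371.6 GPa, ρ = 3909 kg/m³
  material D: E = 117.2 GPa, ρ = 8910 kg/m³
  material F: M = 4.93×10⁻³
  material P: M = 2.89×10⁻³
  material D: M = 1.22×10⁻³
Highest index: material F.

material F, M = 4.93×10⁻³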